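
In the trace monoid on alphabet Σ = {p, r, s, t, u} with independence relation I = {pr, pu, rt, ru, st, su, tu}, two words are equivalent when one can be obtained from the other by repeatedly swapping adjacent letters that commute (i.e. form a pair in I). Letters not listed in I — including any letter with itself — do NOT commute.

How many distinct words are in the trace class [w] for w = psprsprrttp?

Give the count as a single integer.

30

drop 0:p onto floor
drop 1:s onto {0:p}
drop 2:p onto {1:s}
drop 3:r onto {1:s}
drop 4:s onto {2:p, 3:r}
drop 5:p onto {4:s}
drop 6:r onto {4:s}
drop 7:r onto {6:r}
drop 8:t onto {5:p}
drop 9:t onto {8:t}
drop 10:p onto {9:t}
ground layer = {0:p}
drop-orders for the pieces not yet dropped (sum over which currently-grounded one goes next):
  1 to go: {7} 1  {10} 1
  2 to go: {6,7} 1  {7,10} 2  {9,10} 1
  3 to go: {6,7,10} 3  {7,9,10} 3  {8,9,10} 1
  4 to go: {5,8,9,10} 1  {6,7,9,10} 6  {7,8,9,10} 4
  5 to go: {5,7,8,9,10} 5  {6,7,8,9,10} 10
  6 to go: {5,6,7,8,9,10} 15
  7 to go: {4,5,6,7,8,9,10} 15
  8 to go: {2,4,5,6,7,8,9,10} 15  {3,4,5,6,7,8,9,10} 15
  9 to go: {2,3,4,5,6,7,8,9,10} 30
  if 0:p drops first: 30 orders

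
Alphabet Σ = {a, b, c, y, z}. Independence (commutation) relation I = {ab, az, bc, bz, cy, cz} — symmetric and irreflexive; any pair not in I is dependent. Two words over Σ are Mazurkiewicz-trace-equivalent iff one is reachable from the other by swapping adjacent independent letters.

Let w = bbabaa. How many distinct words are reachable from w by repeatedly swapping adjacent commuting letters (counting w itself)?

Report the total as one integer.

#0=b has no predecessor
#1=b depends on [0:b]
#2=a has no predecessor
#3=b depends on [1:b]
#4=a depends on [2:a]
#5=a depends on [4:a]
sources: [0:b, 2:a]
N(rest) = Σ N(rest − s) over sources s of rest; N(one piece) = 1:
  size 1 → [3]=1  [5]=1
  size 2 → [1,3]=1  [3,5]=2  [4,5]=1
  size 3 → [0,1,3]=1  [1,3,5]=3  [2,4,5]=1  [3,4,5]=3
  size 4 → [0,1,3,5]=4  [1,3,4,5]=6  [2,3,4,5]=4
  first=0(b) contributes 10
  first=2(a) contributes 10
|[w]| = 20

20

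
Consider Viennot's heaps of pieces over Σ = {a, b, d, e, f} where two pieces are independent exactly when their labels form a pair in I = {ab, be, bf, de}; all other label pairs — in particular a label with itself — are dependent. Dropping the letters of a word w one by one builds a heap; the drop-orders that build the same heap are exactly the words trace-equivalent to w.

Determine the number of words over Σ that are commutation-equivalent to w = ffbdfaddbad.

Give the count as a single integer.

#0=f has no predecessor
#1=f depends on [0:f]
#2=b has no predecessor
#3=d depends on [1:f, 2:b]
#4=f depends on [3:d]
#5=a depends on [4:f]
#6=d depends on [5:a]
#7=d depends on [6:d]
#8=b depends on [7:d]
#9=a depends on [7:d]
#10=d depends on [8:b, 9:a]
sources: [0:f, 2:b]
N(rest) = Σ N(rest − s) over sources s of rest; N(one piece) = 1:
  size 1 → [10]=1
  size 2 → [8,10]=1  [9,10]=1
  size 3 → [8,9,10]=2
  size 4 → [7,8,9,10]=2
  size 5 → [6,7,8,9,10]=2
  size 6 → [5,6,7,8,9,10]=2
  size 7 → [4,5,6,7,8,9,10]=2
  size 8 → [3,4,5,6,7,8,9,10]=2
  size 9 → [1,3,4,5,6,7,8,9,10]=2  [2,3,4,5,6,7,8,9,10]=2
  first=0(f) contributes 4
  first=2(b) contributes 2
|[w]| = 6

6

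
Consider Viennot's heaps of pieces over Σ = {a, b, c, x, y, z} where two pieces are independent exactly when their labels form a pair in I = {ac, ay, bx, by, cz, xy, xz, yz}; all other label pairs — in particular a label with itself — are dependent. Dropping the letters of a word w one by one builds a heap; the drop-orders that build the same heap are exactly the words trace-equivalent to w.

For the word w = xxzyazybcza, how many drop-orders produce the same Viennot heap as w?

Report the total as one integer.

drop 0:x onto floor
drop 1:x onto {0:x}
drop 2:z onto floor
drop 3:y onto floor
drop 4:a onto {1:x, 2:z}
drop 5:z onto {4:a}
drop 6:y onto {3:y}
drop 7:b onto {5:z}
drop 8:c onto {6:y, 7:b}
drop 9:z onto {7:b}
drop 10:a onto {9:z}
ground layer = {0:x, 2:z, 3:y}
drop-orders for the pieces not yet dropped (sum over which currently-grounded one goes next):
  1 to go: {8} 1  {10} 1
  2 to go: {6,8} 1  {8,10} 2  {9,10} 1
  3 to go: {3,6,8} 1  {6,8,10} 3  {8,9,10} 3
  4 to go: {3,6,8,10} 4  {6,8,9,10} 6  {7,8,9,10} 3
  5 to go: {3,6,8,9,10} 10  {5,7,8,9,10} 3  {6,7,8,9,10} 9
  6 to go: {3,6,7,8,9,10} 19  {4,5,7,8,9,10} 3  {5,6,7,8,9,10} 12
  7 to go: {1,4,5,7,8,9,10} 3  {2,4,5,7,8,9,10} 3  {3,5,6,7,8,9,10} 31  {4,5,6,7,8,9,10} 15
  8 to go: {0,1,4,5,7,8,9,10} 3  {1,2,4,5,7,8,9,10} 6  {1,4,5,6,7,8,9,10} 18  {2,4,5,6,7,8,9,10} 18  {3,4,5,6,7,8,9,10} 46
  9 to go: {0,1,2,4,5,7,8,9,10} 9  {0,1,4,5,6,7,8,9,10} 21  {1,2,4,5,6,7,8,9,10} 42  {1,3,4,5,6,7,8,9,10} 64  {2,3,4,5,6,7,8,9,10} 64
  if 0:x drops first: 170 orders
  if 2:z drops first: 85 orders
  if 3:y drops first: 72 orders
heap linearizations: 327

327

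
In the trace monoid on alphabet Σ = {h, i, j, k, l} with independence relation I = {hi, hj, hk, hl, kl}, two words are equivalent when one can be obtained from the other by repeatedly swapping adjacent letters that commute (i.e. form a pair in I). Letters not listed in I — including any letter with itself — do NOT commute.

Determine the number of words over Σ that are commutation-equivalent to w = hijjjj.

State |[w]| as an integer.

drop 0:h onto floor
drop 1:i onto floor
drop 2:j onto {1:i}
drop 3:j onto {2:j}
drop 4:j onto {3:j}
drop 5:j onto {4:j}
ground layer = {0:h, 1:i}
drop-orders for the pieces not yet dropped (sum over which currently-grounded one goes next):
  1 to go: {0} 1  {5} 1
  2 to go: {0,5} 2  {4,5} 1
  3 to go: {0,4,5} 3  {3,4,5} 1
  4 to go: {0,3,4,5} 4  {2,3,4,5} 1
  if 0:h drops first: 1 orders
  if 1:i drops first: 5 orders
heap linearizations: 6

6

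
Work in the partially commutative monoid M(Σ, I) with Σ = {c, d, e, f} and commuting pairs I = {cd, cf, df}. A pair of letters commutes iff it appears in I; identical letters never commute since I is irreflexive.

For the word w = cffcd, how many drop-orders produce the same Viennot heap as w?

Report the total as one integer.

#0=c has no predecessor
#1=f has no predecessor
#2=f depends on [1:f]
#3=c depends on [0:c]
#4=d has no predecessor
sources: [0:c, 1:f, 4:d]
N(rest) = Σ N(rest − s) over sources s of rest; N(one piece) = 1:
  size 1 → [2]=1  [3]=1  [4]=1
  size 2 → [0,3]=1  [1,2]=1  [2,3]=2  [2,4]=2  [3,4]=2
  size 3 → [0,2,3]=3  [0,3,4]=3  [1,2,3]=3  [1,2,4]=3  [2,3,4]=6
  first=0(c) contributes 12
  first=1(f) contributes 12
  first=4(d) contributes 6
|[w]| = 30

30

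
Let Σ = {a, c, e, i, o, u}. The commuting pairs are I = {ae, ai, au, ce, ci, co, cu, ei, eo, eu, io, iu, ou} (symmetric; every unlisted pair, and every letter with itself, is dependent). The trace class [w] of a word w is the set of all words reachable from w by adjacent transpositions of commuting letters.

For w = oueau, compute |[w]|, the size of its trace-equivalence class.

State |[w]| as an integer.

30

piece 0:o — minimal
piece 1:u — minimal
piece 2:e — minimal
piece 3:a rests on {0:o}
piece 4:u rests on {1:u}
minimal pieces: {0:o, 1:u, 2:e}
ways to finish when only these pieces remain (= sum over removing one remaining piece with nothing left below it):
  1 left: {2}→1  {3}→1  {4}→1
  2 left: {0,3}→1  {1,4}→1  {2,3}→2  {2,4}→2  {3,4}→2
  3 left: {0,2,3}→3  {0,3,4}→3  {1,2,4}→3  {1,3,4}→3  {2,3,4}→6
  placing 0:o first → 12 extensions
  placing 1:u first → 12 extensions
  placing 2:e first → 6 extensions
total linear extensions = 30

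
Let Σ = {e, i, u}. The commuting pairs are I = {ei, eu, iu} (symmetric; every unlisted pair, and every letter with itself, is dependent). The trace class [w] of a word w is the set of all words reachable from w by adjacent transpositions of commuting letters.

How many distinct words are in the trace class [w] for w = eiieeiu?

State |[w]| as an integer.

piece 0:e — minimal
piece 1:i — minimal
piece 2:i rests on {1:i}
piece 3:e rests on {0:e}
piece 4:e rests on {3:e}
piece 5:i rests on {2:i}
piece 6:u — minimal
minimal pieces: {0:e, 1:i, 6:u}
ways to finish when only these pieces remain (= sum over removing one remaining piece with nothing left below it):
  1 left: {4}→1  {5}→1  {6}→1
  2 left: {2,5}→1  {3,4}→1  {4,5}→2  {4,6}→2  {5,6}→2
  3 left: {0,3,4}→1  {1,2,5}→1  {2,4,5}→3  {2,5,6}→3  {3,4,5}→3  {3,4,6}→3  {4,5,6}→6
  4 left: {0,3,4,5}→4  {0,3,4,6}→4  {1,2,4,5}→4  {1,2,5,6}→4  {2,3,4,5}→6  {2,4,5,6}→12  {3,4,5,6}→12
  5 left: {0,2,3,4,5}→10  {0,3,4,5,6}→20  {1,2,3,4,5}→10  {1,2,4,5,6}→20  {2,3,4,5,6}→30
  placing 0:e first → 60 extensions
  placing 1:i first → 60 extensions
  placing 6:u first → 20 extensions
total linear extensions = 140

140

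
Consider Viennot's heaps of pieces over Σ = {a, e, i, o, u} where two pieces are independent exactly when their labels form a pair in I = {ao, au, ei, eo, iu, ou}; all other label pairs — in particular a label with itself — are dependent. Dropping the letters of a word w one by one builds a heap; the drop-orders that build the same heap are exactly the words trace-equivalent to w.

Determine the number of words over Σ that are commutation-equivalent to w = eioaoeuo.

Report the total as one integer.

55

#0=e has no predecessor
#1=i has no predecessor
#2=o depends on [1:i]
#3=a depends on [0:e, 1:i]
#4=o depends on [2:o]
#5=e depends on [3:a]
#6=u depends on [5:e]
#7=o depends on [4:o]
sources: [0:e, 1:i]
N(rest) = Σ N(rest − s) over sources s of rest; N(one piece) = 1:
  size 1 → [6]=1  [7]=1
  size 2 → [4,7]=1  [5,6]=1  [6,7]=2
  size 3 → [2,4,7]=1  [3,5,6]=1  [4,6,7]=3  [5,6,7]=3
  size 4 → [0,3,5,6]=1  [2,4,6,7]=4  [3,5,6,7]=4  [4,5,6,7]=6
  size 5 → [0,3,5,6,7]=5  [2,4,5,6,7]=10  [3,4,5,6,7]=10
  size 6 → [0,3,4,5,6,7]=15  [2,3,4,5,6,7]=20
  first=0(e) contributes 20
  first=1(i) contributes 35
|[w]| = 55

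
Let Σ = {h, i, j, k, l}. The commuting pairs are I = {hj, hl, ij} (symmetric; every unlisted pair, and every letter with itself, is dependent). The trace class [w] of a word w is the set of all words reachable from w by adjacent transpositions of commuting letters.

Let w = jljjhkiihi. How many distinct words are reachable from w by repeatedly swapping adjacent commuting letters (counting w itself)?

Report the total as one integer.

5

drop 0:j onto floor
drop 1:l onto {0:j}
drop 2:j onto {1:l}
drop 3:j onto {2:j}
drop 4:h onto floor
drop 5:k onto {3:j, 4:h}
drop 6:i onto {5:k}
drop 7:i onto {6:i}
drop 8:h onto {7:i}
drop 9:i onto {8:h}
ground layer = {0:j, 4:h}
drop-orders for the pieces not yet dropped (sum over which currently-grounded one goes next):
  1 to go: {9} 1
  2 to go: {8,9} 1
  3 to go: {7,8,9} 1
  4 to go: {6,7,8,9} 1
  5 to go: {5,6,7,8,9} 1
  6 to go: {3,5,6,7,8,9} 1  {4,5,6,7,8,9} 1
  7 to go: {2,3,5,6,7,8,9} 1  {3,4,5,6,7,8,9} 2
  8 to go: {1,2,3,5,6,7,8,9} 1  {2,3,4,5,6,7,8,9} 3
  if 0:j drops first: 4 orders
  if 4:h drops first: 1 orders
heap linearizations: 5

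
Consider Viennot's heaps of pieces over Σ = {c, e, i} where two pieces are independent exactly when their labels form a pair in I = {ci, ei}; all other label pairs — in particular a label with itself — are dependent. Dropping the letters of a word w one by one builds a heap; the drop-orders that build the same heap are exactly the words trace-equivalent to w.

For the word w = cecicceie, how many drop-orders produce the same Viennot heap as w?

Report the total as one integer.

drop 0:c onto floor
drop 1:e onto {0:c}
drop 2:c onto {1:e}
drop 3:i onto floor
drop 4:c onto {2:c}
drop 5:c onto {4:c}
drop 6:e onto {5:c}
drop 7:i onto {3:i}
drop 8:e onto {6:e}
ground layer = {0:c, 3:i}
drop-orders for the pieces not yet dropped (sum over which currently-grounded one goes next):
  1 to go: {7} 1  {8} 1
  2 to go: {3,7} 1  {6,8} 1  {7,8} 2
  3 to go: {3,7,8} 3  {5,6,8} 1  {6,7,8} 3
  4 to go: {3,6,7,8} 6  {4,5,6,8} 1  {5,6,7,8} 4
  5 to go: {2,4,5,6,8} 1  {3,5,6,7,8} 10  {4,5,6,7,8} 5
  6 to go: {1,2,4,5,6,8} 1  {2,4,5,6,7,8} 6  {3,4,5,6,7,8} 15
  7 to go: {0,1,2,4,5,6,8} 1  {1,2,4,5,6,7,8} 7  {2,3,4,5,6,7,8} 21
  if 0:c drops first: 28 orders
  if 3:i drops first: 8 orders
heap linearizations: 36

36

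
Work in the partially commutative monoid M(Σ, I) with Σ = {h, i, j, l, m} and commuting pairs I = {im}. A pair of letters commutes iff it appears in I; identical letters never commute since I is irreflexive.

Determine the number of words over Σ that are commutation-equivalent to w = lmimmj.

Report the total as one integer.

4

#0=l has no predecessor
#1=m depends on [0:l]
#2=i depends on [0:l]
#3=m depends on [1:m]
#4=m depends on [3:m]
#5=j depends on [2:i, 4:m]
sources: [0:l]
N(rest) = Σ N(rest − s) over sources s of rest; N(one piece) = 1:
  size 1 → [5]=1
  size 2 → [2,5]=1  [4,5]=1
  size 3 → [2,4,5]=2  [3,4,5]=1
  size 4 → [1,3,4,5]=1  [2,3,4,5]=3
  first=0(l) contributes 4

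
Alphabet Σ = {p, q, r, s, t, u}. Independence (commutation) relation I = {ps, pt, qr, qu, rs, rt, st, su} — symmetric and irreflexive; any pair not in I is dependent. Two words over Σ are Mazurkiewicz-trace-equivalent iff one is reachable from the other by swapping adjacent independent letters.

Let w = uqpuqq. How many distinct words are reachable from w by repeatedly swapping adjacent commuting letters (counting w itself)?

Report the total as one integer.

0(u) covers ∅
1(q) covers ∅
2(p) covers 0:u, 1:q
3(u) covers 2:p
4(q) covers 2:p
5(q) covers 4:q
floor of heap: 0:u, 1:q
completions by unplaced set U, small U first (add the entries for U minus each lowest piece of U):
  |U|=1: {3}:1  {5}:1
  |U|=2: {3,5}:2  {4,5}:1
  |U|=3: {3,4,5}:3
  |U|=4: {2,3,4,5}:3
  start at 0(u): 3
  start at 1(q): 3
sum over floor = 6

6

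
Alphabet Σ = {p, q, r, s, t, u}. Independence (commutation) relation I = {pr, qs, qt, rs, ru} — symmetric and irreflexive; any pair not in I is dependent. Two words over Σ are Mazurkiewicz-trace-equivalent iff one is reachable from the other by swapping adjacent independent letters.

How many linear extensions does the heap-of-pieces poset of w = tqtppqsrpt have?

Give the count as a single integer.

drop 0:t onto floor
drop 1:q onto floor
drop 2:t onto {0:t}
drop 3:p onto {1:q, 2:t}
drop 4:p onto {3:p}
drop 5:q onto {4:p}
drop 6:s onto {4:p}
drop 7:r onto {5:q}
drop 8:p onto {5:q, 6:s}
drop 9:t onto {7:r, 8:p}
ground layer = {0:t, 1:q}
drop-orders for the pieces not yet dropped (sum over which currently-grounded one goes next):
  1 to go: {9} 1
  2 to go: {7,9} 1  {8,9} 1
  3 to go: {6,8,9} 1  {7,8,9} 2
  4 to go: {5,7,8,9} 2  {6,7,8,9} 3
  5 to go: {5,6,7,8,9} 5
  6 to go: {4,5,6,7,8,9} 5
  7 to go: {3,4,5,6,7,8,9} 5
  8 to go: {1,3,4,5,6,7,8,9} 5  {2,3,4,5,6,7,8,9} 5
  if 0:t drops first: 10 orders
  if 1:q drops first: 5 orders
heap linearizations: 15

15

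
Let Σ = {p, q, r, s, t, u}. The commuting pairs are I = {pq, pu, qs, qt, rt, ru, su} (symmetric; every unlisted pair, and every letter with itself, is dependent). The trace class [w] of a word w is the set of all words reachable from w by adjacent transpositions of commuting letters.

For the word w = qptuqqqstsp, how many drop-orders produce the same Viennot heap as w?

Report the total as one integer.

185

piece 0:q — minimal
piece 1:p — minimal
piece 2:t rests on {1:p}
piece 3:u rests on {0:q, 2:t}
piece 4:q rests on {3:u}
piece 5:q rests on {4:q}
piece 6:q rests on {5:q}
piece 7:s rests on {2:t}
piece 8:t rests on {3:u, 7:s}
piece 9:s rests on {8:t}
piece 10:p rests on {9:s}
minimal pieces: {0:q, 1:p}
ways to finish when only these pieces remain (= sum over removing one remaining piece with nothing left below it):
  1 left: {6}→1  {10}→1
  2 left: {5,6}→1  {6,10}→2  {9,10}→1
  3 left: {4,5,6}→1  {5,6,10}→3  {6,9,10}→3  {8,9,10}→1
  4 left: {4,5,6,10}→4  {5,6,9,10}→6  {6,8,9,10}→4  {7,8,9,10}→1
  5 left: {4,5,6,9,10}→10  {5,6,8,9,10}→10  {6,7,8,9,10}→5
  6 left: {4,5,6,8,9,10}→20  {5,6,7,8,9,10}→15
  7 left: {3,4,5,6,8,9,10}→20  {4,5,6,7,8,9,10}→35
  8 left: {0,3,4,5,6,8,9,10}→20  {3,4,5,6,7,8,9,10}→55
  9 left: {0,3,4,5,6,7,8,9,10}→75  {2,3,4,5,6,7,8,9,10}→55
  placing 0:q first → 55 extensions
  placing 1:p first → 130 extensions
total linear extensions = 185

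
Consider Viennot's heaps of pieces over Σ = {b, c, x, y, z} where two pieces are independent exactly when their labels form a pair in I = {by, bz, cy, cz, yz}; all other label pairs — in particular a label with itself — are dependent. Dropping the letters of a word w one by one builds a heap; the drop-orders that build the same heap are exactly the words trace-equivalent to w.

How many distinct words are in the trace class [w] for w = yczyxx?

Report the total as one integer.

piece 0:y — minimal
piece 1:c — minimal
piece 2:z — minimal
piece 3:y rests on {0:y}
piece 4:x rests on {1:c, 2:z, 3:y}
piece 5:x rests on {4:x}
minimal pieces: {0:y, 1:c, 2:z}
ways to finish when only these pieces remain (= sum over removing one remaining piece with nothing left below it):
  1 left: {5}→1
  2 left: {4,5}→1
  3 left: {1,4,5}→1  {2,4,5}→1  {3,4,5}→1
  4 left: {0,3,4,5}→1  {1,2,4,5}→2  {1,3,4,5}→2  {2,3,4,5}→2
  placing 0:y first → 6 extensions
  placing 1:c first → 3 extensions
  placing 2:z first → 3 extensions
total linear extensions = 12

12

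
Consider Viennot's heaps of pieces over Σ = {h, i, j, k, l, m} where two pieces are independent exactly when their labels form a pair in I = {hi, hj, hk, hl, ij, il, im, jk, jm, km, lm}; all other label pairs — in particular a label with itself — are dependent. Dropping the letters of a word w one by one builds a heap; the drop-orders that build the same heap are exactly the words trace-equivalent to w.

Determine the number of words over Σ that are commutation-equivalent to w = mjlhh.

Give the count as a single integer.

10

piece 0:m — minimal
piece 1:j — minimal
piece 2:l rests on {1:j}
piece 3:h rests on {0:m}
piece 4:h rests on {3:h}
minimal pieces: {0:m, 1:j}
ways to finish when only these pieces remain (= sum over removing one remaining piece with nothing left below it):
  1 left: {2}→1  {4}→1
  2 left: {1,2}→1  {2,4}→2  {3,4}→1
  3 left: {0,3,4}→1  {1,2,4}→3  {2,3,4}→3
  placing 0:m first → 6 extensions
  placing 1:j first → 4 extensions
total linear extensions = 10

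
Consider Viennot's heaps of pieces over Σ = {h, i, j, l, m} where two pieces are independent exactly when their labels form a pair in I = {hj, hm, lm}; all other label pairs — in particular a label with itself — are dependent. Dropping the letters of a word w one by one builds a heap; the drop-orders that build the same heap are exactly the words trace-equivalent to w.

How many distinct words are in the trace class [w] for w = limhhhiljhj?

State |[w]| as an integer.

12

0(l) covers ∅
1(i) covers 0:l
2(m) covers 1:i
3(h) covers 1:i
4(h) covers 3:h
5(h) covers 4:h
6(i) covers 2:m, 5:h
7(l) covers 6:i
8(j) covers 7:l
9(h) covers 7:l
10(j) covers 8:j
floor of heap: 0:l
completions by unplaced set U, small U first (add the entries for U minus each lowest piece of U):
  |U|=1: {9}:1  {10}:1
  |U|=2: {8,10}:1  {9,10}:2
  |U|=3: {8,9,10}:3
  |U|=4: {7,8,9,10}:3
  |U|=5: {6,7,8,9,10}:3
  |U|=6: {2,6,7,8,9,10}:3  {5,6,7,8,9,10}:3
  |U|=7: {2,5,6,7,8,9,10}:6  {4,5,6,7,8,9,10}:3
  |U|=8: {2,4,5,6,7,8,9,10}:9  {3,4,5,6,7,8,9,10}:3
  |U|=9: {2,3,4,5,6,7,8,9,10}:12
  start at 0(l): 12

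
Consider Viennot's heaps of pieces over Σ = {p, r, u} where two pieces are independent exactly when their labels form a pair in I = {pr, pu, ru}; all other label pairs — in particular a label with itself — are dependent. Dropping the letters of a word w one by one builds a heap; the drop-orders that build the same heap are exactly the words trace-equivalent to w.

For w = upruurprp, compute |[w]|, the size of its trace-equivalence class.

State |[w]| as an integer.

0(u) covers ∅
1(p) covers ∅
2(r) covers ∅
3(u) covers 0:u
4(u) covers 3:u
5(r) covers 2:r
6(p) covers 1:p
7(r) covers 5:r
8(p) covers 6:p
floor of heap: 0:u, 1:p, 2:r
completions by unplaced set U, small U first (add the entries for U minus each lowest piece of U):
  |U|=1: {4}:1  {7}:1  {8}:1
  |U|=2: {3,4}:1  {4,7}:2  {4,8}:2  {5,7}:1  {6,8}:1  {7,8}:2
  |U|=3: {0,3,4}:1  {1,6,8}:1  {2,5,7}:1  {3,4,7}:3  {3,4,8}:3  {4,5,7}:3  {4,6,8}:3  {4,7,8}:6  {5,7,8}:3  {6,7,8}:3
  |U|=4: {0,3,4,7}:4  {0,3,4,8}:4  {1,4,6,8}:4  {1,6,7,8}:4  {2,4,5,7}:4  {2,5,7,8}:4  {3,4,5,7}:6  {3,4,6,8}:6  {3,4,7,8}:12  {4,5,7,8}:12  {4,6,7,8}:12  {5,6,7,8}:6
  |U|=5: {0,3,4,5,7}:10  {0,3,4,6,8}:10  {0,3,4,7,8}:20  {1,3,4,6,8}:10  {1,4,6,7,8}:20  {1,5,6,7,8}:10  {2,3,4,5,7}:10  {2,4,5,7,8}:20  {2,5,6,7,8}:10  {3,4,5,7,8}:30  {3,4,6,7,8}:30  {4,5,6,7,8}:30
  |U|=6: {0,1,3,4,6,8}:20  {0,2,3,4,5,7}:20  {0,3,4,5,7,8}:60  {0,3,4,6,7,8}:60  {1,2,5,6,7,8}:20  {1,3,4,6,7,8}:60  {1,4,5,6,7,8}:60  {2,3,4,5,7,8}:60  {2,4,5,6,7,8}:60  {3,4,5,6,7,8}:90
  |U|=7: {0,1,3,4,6,7,8}:140  {0,2,3,4,5,7,8}:140  {0,3,4,5,6,7,8}:210  {1,2,4,5,6,7,8}:140  {1,3,4,5,6,7,8}:210  {2,3,4,5,6,7,8}:210
  start at 0(u): 560
  start at 1(p): 560
  start at 2(r): 560
sum over floor = 1680

1680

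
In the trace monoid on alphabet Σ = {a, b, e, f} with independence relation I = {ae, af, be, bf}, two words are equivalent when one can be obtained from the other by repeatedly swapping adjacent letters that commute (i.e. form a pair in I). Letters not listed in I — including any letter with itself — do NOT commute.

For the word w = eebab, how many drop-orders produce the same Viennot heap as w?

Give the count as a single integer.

#0=e has no predecessor
#1=e depends on [0:e]
#2=b has no predecessor
#3=a depends on [2:b]
#4=b depends on [3:a]
sources: [0:e, 2:b]
N(rest) = Σ N(rest − s) over sources s of rest; N(one piece) = 1:
  size 1 → [1]=1  [4]=1
  size 2 → [0,1]=1  [1,4]=2  [3,4]=1
  size 3 → [0,1,4]=3  [1,3,4]=3  [2,3,4]=1
  first=0(e) contributes 4
  first=2(b) contributes 6
|[w]| = 10

10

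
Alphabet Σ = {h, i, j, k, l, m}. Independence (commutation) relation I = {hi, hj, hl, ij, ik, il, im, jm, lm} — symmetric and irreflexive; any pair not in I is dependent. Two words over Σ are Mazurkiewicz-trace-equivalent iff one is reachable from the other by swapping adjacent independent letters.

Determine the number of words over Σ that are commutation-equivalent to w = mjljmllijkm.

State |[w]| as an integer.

piece 0:m — minimal
piece 1:j — minimal
piece 2:l rests on {1:j}
piece 3:j rests on {2:l}
piece 4:m rests on {0:m}
piece 5:l rests on {3:j}
piece 6:l rests on {5:l}
piece 7:i — minimal
piece 8:j rests on {6:l}
piece 9:k rests on {4:m, 8:j}
piece 10:m rests on {9:k}
minimal pieces: {0:m, 1:j, 7:i}
ways to finish when only these pieces remain (= sum over removing one remaining piece with nothing left below it):
  1 left: {7}→1  {10}→1
  2 left: {7,10}→2  {9,10}→1
  3 left: {4,9,10}→1  {7,9,10}→3  {8,9,10}→1
  4 left: {0,4,9,10}→1  {4,7,9,10}→4  {4,8,9,10}→2  {6,8,9,10}→1  {7,8,9,10}→4
  5 left: {0,4,7,9,10}→5  {0,4,8,9,10}→3  {4,6,8,9,10}→3  {4,7,8,9,10}→10  {5,6,8,9,10}→1  {6,7,8,9,10}→5
  6 left: {0,4,6,8,9,10}→6  {0,4,7,8,9,10}→18  {3,5,6,8,9,10}→1  {4,5,6,8,9,10}→4  {4,6,7,8,9,10}→18  {5,6,7,8,9,10}→6
  7 left: {0,4,5,6,8,9,10}→10  {0,4,6,7,8,9,10}→42  {2,3,5,6,8,9,10}→1  {3,4,5,6,8,9,10}→5  {3,5,6,7,8,9,10}→7  {4,5,6,7,8,9,10}→28
  8 left: {0,3,4,5,6,8,9,10}→15  {0,4,5,6,7,8,9,10}→80  {1,2,3,5,6,8,9,10}→1  {2,3,4,5,6,8,9,10}→6  {2,3,5,6,7,8,9,10}→8  {3,4,5,6,7,8,9,10}→40
  9 left: {0,2,3,4,5,6,8,9,10}→21  {0,3,4,5,6,7,8,9,10}→135  {1,2,3,4,5,6,8,9,10}→7  {1,2,3,5,6,7,8,9,10}→9  {2,3,4,5,6,7,8,9,10}→54
  placing 0:m first → 70 extensions
  placing 1:j first → 210 extensions
  placing 7:i first → 28 extensions
total linear extensions = 308

308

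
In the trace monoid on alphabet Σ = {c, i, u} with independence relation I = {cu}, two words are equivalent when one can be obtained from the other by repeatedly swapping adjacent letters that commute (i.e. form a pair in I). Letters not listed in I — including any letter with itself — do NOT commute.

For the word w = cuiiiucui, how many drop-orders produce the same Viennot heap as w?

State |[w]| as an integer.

6

0(c) covers ∅
1(u) covers ∅
2(i) covers 0:c, 1:u
3(i) covers 2:i
4(i) covers 3:i
5(u) covers 4:i
6(c) covers 4:i
7(u) covers 5:u
8(i) covers 6:c, 7:u
floor of heap: 0:c, 1:u
completions by unplaced set U, small U first (add the entries for U minus each lowest piece of U):
  |U|=1: {8}:1
  |U|=2: {6,8}:1  {7,8}:1
  |U|=3: {5,7,8}:1  {6,7,8}:2
  |U|=4: {5,6,7,8}:3
  |U|=5: {4,5,6,7,8}:3
  |U|=6: {3,4,5,6,7,8}:3
  |U|=7: {2,3,4,5,6,7,8}:3
  start at 0(c): 3
  start at 1(u): 3
sum over floor = 6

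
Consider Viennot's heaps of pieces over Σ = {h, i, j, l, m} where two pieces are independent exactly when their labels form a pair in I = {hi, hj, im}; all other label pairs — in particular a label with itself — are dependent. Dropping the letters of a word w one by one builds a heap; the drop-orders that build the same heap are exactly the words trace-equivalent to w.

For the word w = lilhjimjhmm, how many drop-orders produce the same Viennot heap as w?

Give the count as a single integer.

12

0(l) covers ∅
1(i) covers 0:l
2(l) covers 1:i
3(h) covers 2:l
4(j) covers 2:l
5(i) covers 4:j
6(m) covers 3:h, 4:j
7(j) covers 5:i, 6:m
8(h) covers 6:m
9(m) covers 7:j, 8:h
10(m) covers 9:m
floor of heap: 0:l
completions by unplaced set U, small U first (add the entries for U minus each lowest piece of U):
  |U|=1: {10}:1
  |U|=2: {9,10}:1
  |U|=3: {7,9,10}:1  {8,9,10}:1
  |U|=4: {5,7,9,10}:1  {7,8,9,10}:2
  |U|=5: {5,7,8,9,10}:3  {6,7,8,9,10}:2
  |U|=6: {3,6,7,8,9,10}:2  {5,6,7,8,9,10}:5
  |U|=7: {3,5,6,7,8,9,10}:7  {4,5,6,7,8,9,10}:5
  |U|=8: {3,4,5,6,7,8,9,10}:12
  |U|=9: {2,3,4,5,6,7,8,9,10}:12
  start at 0(l): 12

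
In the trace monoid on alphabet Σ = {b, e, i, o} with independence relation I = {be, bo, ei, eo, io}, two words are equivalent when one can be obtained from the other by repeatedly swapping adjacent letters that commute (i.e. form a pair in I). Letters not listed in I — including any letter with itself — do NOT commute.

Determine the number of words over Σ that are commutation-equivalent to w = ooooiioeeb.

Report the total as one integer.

2520

0(o) covers ∅
1(o) covers 0:o
2(o) covers 1:o
3(o) covers 2:o
4(i) covers ∅
5(i) covers 4:i
6(o) covers 3:o
7(e) covers ∅
8(e) covers 7:e
9(b) covers 5:i
floor of heap: 0:o, 4:i, 7:e
completions by unplaced set U, small U first (add the entries for U minus each lowest piece of U):
  |U|=1: {6}:1  {8}:1  {9}:1
  |U|=2: {3,6}:1  {5,9}:1  {6,8}:2  {6,9}:2  {7,8}:1  {8,9}:2
  |U|=3: {2,3,6}:1  {3,6,8}:3  {3,6,9}:3  {4,5,9}:1  {5,6,9}:3  {5,8,9}:3  {6,7,8}:3  {6,8,9}:6  {7,8,9}:3
  |U|=4: {1,2,3,6}:1  {2,3,6,8}:4  {2,3,6,9}:4  {3,5,6,9}:6  {3,6,7,8}:6  {3,6,8,9}:12  {4,5,6,9}:4  {4,5,8,9}:4  {5,6,8,9}:12  {5,7,8,9}:6  {6,7,8,9}:12
  |U|=5: {0,1,2,3,6}:1  {1,2,3,6,8}:5  {1,2,3,6,9}:5  {2,3,5,6,9}:10  {2,3,6,7,8}:10  {2,3,6,8,9}:20  {3,4,5,6,9}:10  {3,5,6,8,9}:30  {3,6,7,8,9}:30  {4,5,6,8,9}:20  {4,5,7,8,9}:10  {5,6,7,8,9}:30
  |U|=6: {0,1,2,3,6,8}:6  {0,1,2,3,6,9}:6  {1,2,3,5,6,9}:15  {1,2,3,6,7,8}:15  {1,2,3,6,8,9}:30  {2,3,4,5,6,9}:20  {2,3,5,6,8,9}:60  {2,3,6,7,8,9}:60  {3,4,5,6,8,9}:60  {3,5,6,7,8,9}:90  {4,5,6,7,8,9}:60
  |U|=7: {0,1,2,3,5,6,9}:21  {0,1,2,3,6,7,8}:21  {0,1,2,3,6,8,9}:42  {1,2,3,4,5,6,9}:35  {1,2,3,5,6,8,9}:105  {1,2,3,6,7,8,9}:105  {2,3,4,5,6,8,9}:140  {2,3,5,6,7,8,9}:210  {3,4,5,6,7,8,9}:210
  |U|=8: {0,1,2,3,4,5,6,9}:56  {0,1,2,3,5,6,8,9}:168  {0,1,2,3,6,7,8,9}:168  {1,2,3,4,5,6,8,9}:280  {1,2,3,5,6,7,8,9}:420  {2,3,4,5,6,7,8,9}:560
  start at 0(o): 1260
  start at 4(i): 756
  start at 7(e): 504
sum over floor = 2520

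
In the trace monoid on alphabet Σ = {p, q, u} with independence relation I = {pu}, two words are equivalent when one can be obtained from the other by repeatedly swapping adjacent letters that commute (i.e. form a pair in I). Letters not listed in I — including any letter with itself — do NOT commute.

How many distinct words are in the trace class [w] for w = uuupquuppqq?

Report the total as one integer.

drop 0:u onto floor
drop 1:u onto {0:u}
drop 2:u onto {1:u}
drop 3:p onto floor
drop 4:q onto {2:u, 3:p}
drop 5:u onto {4:q}
drop 6:u onto {5:u}
drop 7:p onto {4:q}
drop 8:p onto {7:p}
drop 9:q onto {6:u, 8:p}
drop 10:q onto {9:q}
ground layer = {0:u, 3:p}
drop-orders for the pieces not yet dropped (sum over which currently-grounded one goes next):
  1 to go: {10} 1
  2 to go: {9,10} 1
  3 to go: {6,9,10} 1  {8,9,10} 1
  4 to go: {5,6,9,10} 1  {6,8,9,10} 2  {7,8,9,10} 1
  5 to go: {5,6,8,9,10} 3  {6,7,8,9,10} 3
  6 to go: {5,6,7,8,9,10} 6
  7 to go: {4,5,6,7,8,9,10} 6
  8 to go: {2,4,5,6,7,8,9,10} 6  {3,4,5,6,7,8,9,10} 6
  9 to go: {1,2,4,5,6,7,8,9,10} 6  {2,3,4,5,6,7,8,9,10} 12
  if 0:u drops first: 18 orders
  if 3:p drops first: 6 orders
heap linearizations: 24

24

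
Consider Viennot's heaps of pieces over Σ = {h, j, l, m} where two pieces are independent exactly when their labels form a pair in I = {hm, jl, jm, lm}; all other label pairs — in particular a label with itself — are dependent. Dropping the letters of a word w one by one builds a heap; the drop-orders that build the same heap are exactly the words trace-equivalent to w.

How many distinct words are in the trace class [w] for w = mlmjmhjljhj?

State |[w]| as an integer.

piece 0:m — minimal
piece 1:l — minimal
piece 2:m rests on {0:m}
piece 3:j — minimal
piece 4:m rests on {2:m}
piece 5:h rests on {1:l, 3:j}
piece 6:j rests on {5:h}
piece 7:l rests on {5:h}
piece 8:j rests on {6:j}
piece 9:h rests on {7:l, 8:j}
piece 10:j rests on {9:h}
minimal pieces: {0:m, 1:l, 3:j}
ways to finish when only these pieces remain (= sum over removing one remaining piece with nothing left below it):
  1 left: {4}→1  {10}→1
  2 left: {2,4}→1  {4,10}→2  {9,10}→1
  3 left: {0,2,4}→1  {2,4,10}→3  {4,9,10}→3  {7,9,10}→1  {8,9,10}→1
  4 left: {0,2,4,10}→4  {2,4,9,10}→6  {4,7,9,10}→4  {4,8,9,10}→4  {6,8,9,10}→1  {7,8,9,10}→2
  5 left: {0,2,4,9,10}→10  {2,4,7,9,10}→10  {2,4,8,9,10}→10  {4,6,8,9,10}→5  {4,7,8,9,10}→10  {6,7,8,9,10}→3
  6 left: {0,2,4,7,9,10}→20  {0,2,4,8,9,10}→20  {2,4,6,8,9,10}→15  {2,4,7,8,9,10}→30  {4,6,7,8,9,10}→18  {5,6,7,8,9,10}→3
  7 left: {0,2,4,6,8,9,10}→35  {0,2,4,7,8,9,10}→70  {1,5,6,7,8,9,10}→3  {2,4,6,7,8,9,10}→63  {3,5,6,7,8,9,10}→3  {4,5,6,7,8,9,10}→21
  8 left: {0,2,4,6,7,8,9,10}→168  {1,3,5,6,7,8,9,10}→6  {1,4,5,6,7,8,9,10}→24  {2,4,5,6,7,8,9,10}→84  {3,4,5,6,7,8,9,10}→24
  9 left: {0,2,4,5,6,7,8,9,10}→252  {1,2,4,5,6,7,8,9,10}→108  {1,3,4,5,6,7,8,9,10}→54  {2,3,4,5,6,7,8,9,10}→108
  placing 0:m first → 270 extensions
  placing 1:l first → 360 extensions
  placing 3:j first → 360 extensions
total linear extensions = 990

990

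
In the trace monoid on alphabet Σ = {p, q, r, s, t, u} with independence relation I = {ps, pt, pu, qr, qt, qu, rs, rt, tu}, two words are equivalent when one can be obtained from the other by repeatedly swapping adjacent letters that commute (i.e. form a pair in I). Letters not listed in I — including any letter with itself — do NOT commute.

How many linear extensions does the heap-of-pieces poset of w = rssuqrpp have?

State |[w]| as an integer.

10

0(r) covers ∅
1(s) covers ∅
2(s) covers 1:s
3(u) covers 0:r, 2:s
4(q) covers 2:s
5(r) covers 3:u
6(p) covers 4:q, 5:r
7(p) covers 6:p
floor of heap: 0:r, 1:s
completions by unplaced set U, small U first (add the entries for U minus each lowest piece of U):
  |U|=1: {7}:1
  |U|=2: {6,7}:1
  |U|=3: {4,6,7}:1  {5,6,7}:1
  |U|=4: {3,5,6,7}:1  {4,5,6,7}:2
  |U|=5: {0,3,5,6,7}:1  {3,4,5,6,7}:3
  |U|=6: {0,3,4,5,6,7}:4  {2,3,4,5,6,7}:3
  start at 0(r): 3
  start at 1(s): 7
sum over floor = 10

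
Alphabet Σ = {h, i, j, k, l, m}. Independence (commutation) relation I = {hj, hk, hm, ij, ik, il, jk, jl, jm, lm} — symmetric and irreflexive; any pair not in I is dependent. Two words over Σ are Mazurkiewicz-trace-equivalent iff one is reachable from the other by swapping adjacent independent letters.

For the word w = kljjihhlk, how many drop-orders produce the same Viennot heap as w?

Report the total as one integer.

#0=k has no predecessor
#1=l depends on [0:k]
#2=j has no predecessor
#3=j depends on [2:j]
#4=i has no predecessor
#5=h depends on [1:l, 4:i]
#6=h depends on [5:h]
#7=l depends on [6:h]
#8=k depends on [7:l]
sources: [0:k, 2:j, 4:i]
N(rest) = Σ N(rest − s) over sources s of rest; N(one piece) = 1:
  size 1 → [3]=1  [8]=1
  size 2 → [2,3]=1  [3,8]=2  [7,8]=1
  size 3 → [2,3,8]=3  [3,7,8]=3  [6,7,8]=1
  size 4 → [2,3,7,8]=6  [3,6,7,8]=4  [5,6,7,8]=1
  size 5 → [1,5,6,7,8]=1  [2,3,6,7,8]=10  [3,5,6,7,8]=5  [4,5,6,7,8]=1
  size 6 → [0,1,5,6,7,8]=1  [1,3,5,6,7,8]=6  [1,4,5,6,7,8]=2  [2,3,5,6,7,8]=15  [3,4,5,6,7,8]=6
  size 7 → [0,1,3,5,6,7,8]=7  [0,1,4,5,6,7,8]=3  [1,2,3,5,6,7,8]=21  [1,3,4,5,6,7,8]=14  [2,3,4,5,6,7,8]=21
  first=0(k) contributes 56
  first=2(j) contributes 24
  first=4(i) contributes 28
|[w]| = 108

108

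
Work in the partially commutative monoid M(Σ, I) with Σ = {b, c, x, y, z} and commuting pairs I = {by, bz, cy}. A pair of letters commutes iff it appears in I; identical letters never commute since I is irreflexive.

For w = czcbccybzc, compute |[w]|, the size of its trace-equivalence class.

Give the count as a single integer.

#0=c has no predecessor
#1=z depends on [0:c]
#2=c depends on [1:z]
#3=b depends on [2:c]
#4=c depends on [3:b]
#5=c depends on [4:c]
#6=y depends on [1:z]
#7=b depends on [5:c]
#8=z depends on [5:c, 6:y]
#9=c depends on [7:b, 8:z]
sources: [0:c]
N(rest) = Σ N(rest − s) over sources s of rest; N(one piece) = 1:
  size 1 → [9]=1
  size 2 → [7,9]=1  [8,9]=1
  size 3 → [6,8,9]=1  [7,8,9]=2
  size 4 → [5,7,8,9]=2  [6,7,8,9]=3
  size 5 → [4,5,7,8,9]=2  [5,6,7,8,9]=5
  size 6 → [3,4,5,7,8,9]=2  [4,5,6,7,8,9]=7
  size 7 → [2,3,4,5,7,8,9]=2  [3,4,5,6,7,8,9]=9
  size 8 → [2,3,4,5,6,7,8,9]=11
  first=0(c) contributes 11

11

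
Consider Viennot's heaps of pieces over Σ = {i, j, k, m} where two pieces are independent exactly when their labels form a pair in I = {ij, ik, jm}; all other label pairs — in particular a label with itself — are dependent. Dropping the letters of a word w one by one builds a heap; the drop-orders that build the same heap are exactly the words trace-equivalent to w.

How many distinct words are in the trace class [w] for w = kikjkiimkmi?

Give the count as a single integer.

piece 0:k — minimal
piece 1:i — minimal
piece 2:k rests on {0:k}
piece 3:j rests on {2:k}
piece 4:k rests on {3:j}
piece 5:i rests on {1:i}
piece 6:i rests on {5:i}
piece 7:m rests on {4:k, 6:i}
piece 8:k rests on {7:m}
piece 9:m rests on {8:k}
piece 10:i rests on {9:m}
minimal pieces: {0:k, 1:i}
ways to finish when only these pieces remain (= sum over removing one remaining piece with nothing left below it):
  1 left: {10}→1
  2 left: {9,10}→1
  3 left: {8,9,10}→1
  4 left: {7,8,9,10}→1
  5 left: {4,7,8,9,10}→1  {6,7,8,9,10}→1
  6 left: {3,4,7,8,9,10}→1  {4,6,7,8,9,10}→2  {5,6,7,8,9,10}→1
  7 left: {1,5,6,7,8,9,10}→1  {2,3,4,7,8,9,10}→1  {3,4,6,7,8,9,10}→3  {4,5,6,7,8,9,10}→3
  8 left: {0,2,3,4,7,8,9,10}→1  {1,4,5,6,7,8,9,10}→4  {2,3,4,6,7,8,9,10}→4  {3,4,5,6,7,8,9,10}→6
  9 left: {0,2,3,4,6,7,8,9,10}→5  {1,3,4,5,6,7,8,9,10}→10  {2,3,4,5,6,7,8,9,10}→10
  placing 0:k first → 20 extensions
  placing 1:i first → 15 extensions
total linear extensions = 35

35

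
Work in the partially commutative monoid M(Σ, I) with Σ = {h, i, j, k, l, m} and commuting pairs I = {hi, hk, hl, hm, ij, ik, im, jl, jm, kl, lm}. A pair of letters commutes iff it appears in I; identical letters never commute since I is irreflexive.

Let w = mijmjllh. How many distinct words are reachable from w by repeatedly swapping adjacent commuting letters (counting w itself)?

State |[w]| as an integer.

#0=m has no predecessor
#1=i has no predecessor
#2=j has no predecessor
#3=m depends on [0:m]
#4=j depends on [2:j]
#5=l depends on [1:i]
#6=l depends on [5:l]
#7=h depends on [4:j]
sources: [0:m, 1:i, 2:j]
N(rest) = Σ N(rest − s) over sources s of rest; N(one piece) = 1:
  size 1 → [3]=1  [6]=1  [7]=1
  size 2 → [0,3]=1  [3,6]=2  [3,7]=2  [4,7]=1  [5,6]=1  [6,7]=2
  size 3 → [0,3,6]=3  [0,3,7]=3  [1,5,6]=1  [2,4,7]=1  [3,4,7]=3  [3,5,6]=3  [3,6,7]=6  [4,6,7]=3  [5,6,7]=3
  size 4 → [0,3,4,7]=6  [0,3,5,6]=6  [0,3,6,7]=12  [1,3,5,6]=4  [1,5,6,7]=4  [2,3,4,7]=4  [2,4,6,7]=4  [3,4,6,7]=12  [3,5,6,7]=12  [4,5,6,7]=6
  size 5 → [0,1,3,5,6]=10  [0,2,3,4,7]=10  [0,3,4,6,7]=30  [0,3,5,6,7]=30  [1,3,5,6,7]=20  [1,4,5,6,7]=10  [2,3,4,6,7]=20  [2,4,5,6,7]=10  [3,4,5,6,7]=30
  size 6 → [0,1,3,5,6,7]=60  [0,2,3,4,6,7]=60  [0,3,4,5,6,7]=90  [1,2,4,5,6,7]=20  [1,3,4,5,6,7]=60  [2,3,4,5,6,7]=60
  first=0(m) contributes 140
  first=1(i) contributes 210
  first=2(j) contributes 210
|[w]| = 560

560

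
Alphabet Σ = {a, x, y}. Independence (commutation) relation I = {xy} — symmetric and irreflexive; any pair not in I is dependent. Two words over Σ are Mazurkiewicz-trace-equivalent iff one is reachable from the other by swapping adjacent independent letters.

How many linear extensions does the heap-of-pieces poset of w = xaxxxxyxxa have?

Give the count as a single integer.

0(x) covers ∅
1(a) covers 0:x
2(x) covers 1:a
3(x) covers 2:x
4(x) covers 3:x
5(x) covers 4:x
6(y) covers 1:a
7(x) covers 5:x
8(x) covers 7:x
9(a) covers 6:y, 8:x
floor of heap: 0:x
completions by unplaced set U, small U first (add the entries for U minus each lowest piece of U):
  |U|=1: {9}:1
  |U|=2: {6,9}:1  {8,9}:1
  |U|=3: {6,8,9}:2  {7,8,9}:1
  |U|=4: {5,7,8,9}:1  {6,7,8,9}:3
  |U|=5: {4,5,7,8,9}:1  {5,6,7,8,9}:4
  |U|=6: {3,4,5,7,8,9}:1  {4,5,6,7,8,9}:5
  |U|=7: {2,3,4,5,7,8,9}:1  {3,4,5,6,7,8,9}:6
  |U|=8: {2,3,4,5,6,7,8,9}:7
  start at 0(x): 7

7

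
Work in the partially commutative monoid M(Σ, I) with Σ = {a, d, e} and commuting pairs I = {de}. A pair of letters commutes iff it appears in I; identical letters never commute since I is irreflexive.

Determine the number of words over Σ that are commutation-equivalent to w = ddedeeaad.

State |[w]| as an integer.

20

drop 0:d onto floor
drop 1:d onto {0:d}
drop 2:e onto floor
drop 3:d onto {1:d}
drop 4:e onto {2:e}
drop 5:e onto {4:e}
drop 6:a onto {3:d, 5:e}
drop 7:a onto {6:a}
drop 8:d onto {7:a}
ground layer = {0:d, 2:e}
drop-orders for the pieces not yet dropped (sum over which currently-grounded one goes next):
  1 to go: {8} 1
  2 to go: {7,8} 1
  3 to go: {6,7,8} 1
  4 to go: {3,6,7,8} 1  {5,6,7,8} 1
  5 to go: {1,3,6,7,8} 1  {3,5,6,7,8} 2  {4,5,6,7,8} 1
  6 to go: {0,1,3,6,7,8} 1  {1,3,5,6,7,8} 3  {2,4,5,6,7,8} 1  {3,4,5,6,7,8} 3
  7 to go: {0,1,3,5,6,7,8} 4  {1,3,4,5,6,7,8} 6  {2,3,4,5,6,7,8} 4
  if 0:d drops first: 10 orders
  if 2:e drops first: 10 orders
heap linearizations: 20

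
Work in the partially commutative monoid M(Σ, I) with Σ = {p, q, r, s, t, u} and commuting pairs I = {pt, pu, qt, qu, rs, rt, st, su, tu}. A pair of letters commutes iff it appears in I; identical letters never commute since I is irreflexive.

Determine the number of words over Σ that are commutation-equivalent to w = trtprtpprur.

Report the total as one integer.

165

#0=t has no predecessor
#1=r has no predecessor
#2=t depends on [0:t]
#3=p depends on [1:r]
#4=r depends on [3:p]
#5=t depends on [2:t]
#6=p depends on [4:r]
#7=p depends on [6:p]
#8=r depends on [7:p]
#9=u depends on [8:r]
#10=r depends on [9:u]
sources: [0:t, 1:r]
N(rest) = Σ N(rest − s) over sources s of rest; N(one piece) = 1:
  size 1 → [5]=1  [10]=1
  size 2 → [2,5]=1  [5,10]=2  [9,10]=1
  size 3 → [0,2,5]=1  [2,5,10]=3  [5,9,10]=3  [8,9,10]=1
  size 4 → [0,2,5,10]=4  [2,5,9,10]=6  [5,8,9,10]=4  [7,8,9,10]=1
  size 5 → [0,2,5,9,10]=10  [2,5,8,9,10]=10  [5,7,8,9,10]=5  [6,7,8,9,10]=1
  size 6 → [0,2,5,8,9,10]=20  [2,5,7,8,9,10]=15  [4,6,7,8,9,10]=1  [5,6,7,8,9,10]=6
  size 7 → [0,2,5,7,8,9,10]=35  [2,5,6,7,8,9,10]=21  [3,4,6,7,8,9,10]=1  [4,5,6,7,8,9,10]=7
  size 8 → [0,2,5,6,7,8,9,10]=56  [1,3,4,6,7,8,9,10]=1  [2,4,5,6,7,8,9,10]=28  [3,4,5,6,7,8,9,10]=8
  size 9 → [0,2,4,5,6,7,8,9,10]=84  [1,3,4,5,6,7,8,9,10]=9  [2,3,4,5,6,7,8,9,10]=36
  first=0(t) contributes 45
  first=1(r) contributes 120
|[w]| = 165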